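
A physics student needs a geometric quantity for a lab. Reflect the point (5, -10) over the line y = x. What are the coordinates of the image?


Transformation: reflection
Original point: (5, -10)
Rule for reflection over y = x: (x, y) -> (y, x)
Apply: (5, -10) -> (-10, 5)
(-10, 5)


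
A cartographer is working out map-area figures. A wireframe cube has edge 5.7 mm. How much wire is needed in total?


Shape: cube
Side s = 5.7 mm
A cube has 12 edges, all equal.
Formula: total edge length = 12 * s
Total = 12 * 5.7
Total = 68.4
68.4 mm


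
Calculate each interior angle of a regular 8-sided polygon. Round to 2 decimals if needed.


Shape: regular octagon (8 sides)
Formula: interior angle = (n - 2) * 180 / n
(n - 2) = 6
(n - 2) * 180 = 1080
angle = 1080 / 8
angle = 135
135 degrees


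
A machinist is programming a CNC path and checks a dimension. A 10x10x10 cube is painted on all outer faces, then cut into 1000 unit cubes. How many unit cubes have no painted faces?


Large cube: 10 x 10 x 10, cut into unit cubes.
n = 10, so n - 2 = 8
Unpainted cubes form the interior (n - 2)^3 block.
(n - 2)^3 = 8^3 = 512
512 unit cubes


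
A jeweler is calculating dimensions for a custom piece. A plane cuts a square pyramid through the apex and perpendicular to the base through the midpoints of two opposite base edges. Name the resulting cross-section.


Solid: square pyramid
Cutting plane: through the apex and perpendicular to the base through the midpoints of two opposite base edges
Visualize the intersection of the plane with the solid's surface.
The boundary of the cut region is a isosceles triangle.
isosceles triangle


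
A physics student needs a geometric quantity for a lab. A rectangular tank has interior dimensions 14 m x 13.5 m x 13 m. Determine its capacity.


Shape: rectangular prism
l = 14 m, w = 13.5 m, h = 13 m
Formula: V = l * w * h
V = 14 * 13.5 * 13
V = 189 * 13
V = 2457
2457 m^3


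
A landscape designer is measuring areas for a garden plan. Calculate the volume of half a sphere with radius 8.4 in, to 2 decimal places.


Shape: hemisphere (half of a sphere)
Radius r = 8.4 in
Formula: V = (1/2) * (4/3) * pi * r^3 = (2/3) * pi * r^3
r^3 = 592.704
(2/3) * 592.704 = 395.136
V = 395.136 * pi
V = 1241.36
1241.36 in^3


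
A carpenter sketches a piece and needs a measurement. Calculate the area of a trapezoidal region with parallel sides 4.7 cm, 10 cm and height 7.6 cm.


Shape: trapezoid
Parallel sides a = 4.7 cm, b = 10 cm; Height h = 7.6 cm
Formula: A = (a + b) * h / 2
a + b = 4.7 + 10 = 14.7
A = 14.7 * 7.6 / 2
A = 111.72 / 2
A = 55.86
55.86 cm^2


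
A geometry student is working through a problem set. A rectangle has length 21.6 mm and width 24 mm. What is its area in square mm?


Shape: rectangle
Length l = 21.6 mm, Width w = 24 mm
Formula: A = l * w
A = 21.6 * 24
A = 518.4
518.4 mm^2


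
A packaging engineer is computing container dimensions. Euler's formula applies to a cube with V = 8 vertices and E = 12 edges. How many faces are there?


Polyhedron: cube
Euler's formula for convex polyhedra: V - E + F = 2
Given: V = 8 vertices and E = 12 edges
Solve for F:
F = 2 + E - V = 2 + 12 - 8 = 6
6 faces


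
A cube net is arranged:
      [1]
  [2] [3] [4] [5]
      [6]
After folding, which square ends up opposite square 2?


Net: cross layout. Take square 3 as the base (bottom).
Fold the four squares in the horizontal row up around 3: 2 -> left, 4 -> right, 5 wraps to the top.
Fold 1 and 6 up from 3: 1 -> back, 6 -> front.
Opposite pairs are therefore: (1, 6), (2, 4), (3, 5).
Face 2 is opposite face 4.
face 4


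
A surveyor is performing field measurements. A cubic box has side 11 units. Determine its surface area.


Shape: cube
Side s = 11 units
A cube has 6 square faces.
Formula: SA = 6 * s^2
s^2 = 121
SA = 6 * 121
SA = 726
726 units^2


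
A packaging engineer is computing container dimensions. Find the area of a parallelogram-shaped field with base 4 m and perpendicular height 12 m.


Shape: parallelogram
Base b = 4 m, Height h = 12 m
Formula: A = b * h
A = 4 * 12
A = 48
48 m^2


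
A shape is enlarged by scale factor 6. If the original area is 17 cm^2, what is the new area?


Linear scale factor k = 6
Original area = 17 cm^2
Rule: under a linear scaling by k, areas scale by k^2.
k^2 = 6^2 = 36
New area = 17 * 36
New area = 612
612 cm^2


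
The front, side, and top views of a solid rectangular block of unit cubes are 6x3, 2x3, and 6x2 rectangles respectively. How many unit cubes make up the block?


Orthographic views of a solid rectangular block:
Front view 6 x 3 -> length = 6, height = 3
Side view 2 x 3 -> width = 2, height = 3 (consistent)
Top view 6 x 2 -> confirms length = 6, width = 2
The block is 6 x 2 x 3.
Total unit cubes = 6 * 2 * 3 = 36
36 unit cubes


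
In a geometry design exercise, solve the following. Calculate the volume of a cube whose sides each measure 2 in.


Shape: cube
Side s = 2 in
Formula: V = s^3
V = 2 * 2 * 2
V = 4 * 2
V = 8
8 in^3


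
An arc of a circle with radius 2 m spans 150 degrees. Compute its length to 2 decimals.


Shape: circular arc
Radius r = 2 m, Angle = 150 degrees
Formula: L = (angle/360) * 2 * pi * r
2 * pi * r = 4 * pi
L = (150/360) * 4 * pi
L = 1.666667 * pi
L = 5.24
5.24 m


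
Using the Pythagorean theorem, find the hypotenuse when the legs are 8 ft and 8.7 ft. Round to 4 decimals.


Shape: right triangle
Legs a = 8 ft, b = 8.7 ft
Formula: c = sqrt(a^2 + b^2)
a^2 = 64, b^2 = 75.69
a^2 + b^2 = 139.69
c = sqrt(139.69)
c = 11.8191
11.8191 ft


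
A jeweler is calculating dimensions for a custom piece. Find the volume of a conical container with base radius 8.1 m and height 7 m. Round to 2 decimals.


Shape: cone
Radius r = 8.1 m, Height h = 7 m
Formula: V = (1/3) * pi * r^2 * h
r^2 = 65.61
pi * r^2 * h = pi * 65.61 * 7 = 459.27 * pi
V = 459.27 * pi / 3
V = 480.95
480.95 m^3


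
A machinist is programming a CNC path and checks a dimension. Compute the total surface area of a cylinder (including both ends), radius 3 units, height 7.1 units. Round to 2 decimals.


Shape: closed cylinder
Radius r = 3 units, Height h = 7.1 units
Formula: SA = 2*pi*r^2 + 2*pi*r*h = 2*pi*r*(r + h)
r + h = 10.1
2 * r * (r + h) = 2 * 3 * 10.1 = 60.6
SA = 60.6 * pi
SA = 190.38
190.38 units^2


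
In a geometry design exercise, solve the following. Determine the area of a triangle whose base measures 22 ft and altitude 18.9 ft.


Shape: triangle
Base b = 22 ft, Height h = 18.9 ft
Formula: A = (1/2) * b * h
A = 0.5 * 22 * 18.9
A = 0.5 * 415.8
A = 207.9
207.9 ft^2


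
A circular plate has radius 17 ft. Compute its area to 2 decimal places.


Shape: circle
Radius r = 17 ft
Formula: A = pi * r^2
r^2 = 17^2 = 289
A = pi * 289
A = 907.92
907.92 ft^2


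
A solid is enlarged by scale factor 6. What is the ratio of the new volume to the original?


Linear scale factor k = 6
Rule: under a linear scaling by k, volumes scale by k^3.
k^3 = 6 * 6 * 6
k^3 = 36 * 6
k^3 = 216
Volume scales by a factor of 216.
216 (dimensionless)


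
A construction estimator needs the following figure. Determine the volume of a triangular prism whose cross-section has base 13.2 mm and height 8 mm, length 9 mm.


Shape: triangular prism
Triangle base = 13.2 mm, triangle height = 8 mm, prism length L = 9 mm
Formula: V = (1/2 * b * h_tri) * L
Cross-section area = 0.5 * 13.2 * 8 = 52.8
V = 52.8 * 9
V = 475.2
475.2 mm^3


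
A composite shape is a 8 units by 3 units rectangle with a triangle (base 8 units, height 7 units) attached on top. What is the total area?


Composite shape: rectangle + triangle
Rectangle area = 8 * 3 = 24
Triangle area = 0.5 * 8 * 7 = 28
Total = 24 + 28
Total = 52
52 units^2


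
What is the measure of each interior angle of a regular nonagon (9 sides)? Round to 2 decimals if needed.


Shape: regular nonagon (9 sides)
Formula: interior angle = (n - 2) * 180 / n
(n - 2) = 7
(n - 2) * 180 = 1260
angle = 1260 / 9
angle = 140
140 degrees


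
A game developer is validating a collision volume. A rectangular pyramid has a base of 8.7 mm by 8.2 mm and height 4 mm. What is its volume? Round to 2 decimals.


Shape: rectangular pyramid
Base: 8.7 mm x 8.2 mm, Height h = 4 mm
Formula: V = (1/3) * base_area * h
base_area = 8.7 * 8.2 = 71.34
base_area * h = 71.34 * 4 = 285.36
V = 285.36 / 3
V = 95.12
95.12 mm^3


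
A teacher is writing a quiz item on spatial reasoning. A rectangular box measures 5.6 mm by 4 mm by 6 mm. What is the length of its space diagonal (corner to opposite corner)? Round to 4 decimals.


Shape: rectangular box (space diagonal)
l = 5.6 mm, w = 4 mm, h = 6 mm
Visualize: the diagonal of the base, then a right triangle with that diagonal and the height.
Formula: d = sqrt(l^2 + w^2 + h^2)
l^2 + w^2 + h^2 = 31.36 + 16 + 36 = 83.36
d = sqrt(83.36)
d = 9.1302
9.1302 mm


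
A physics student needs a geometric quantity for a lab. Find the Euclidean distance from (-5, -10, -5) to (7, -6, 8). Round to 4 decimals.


3D distance between two points
P1 = (-5, -10, -5), P2 = (7, -6, 8)
Formula: d = sqrt((x2-x1)^2 + (y2-y1)^2 + (z2-z1)^2)
dx = 7 - -5 = 12
dy = -6 - -10 = 4
dz = 8 - -5 = 13
dx^2 + dy^2 + dz^2 = 144 + 16 + 169 = 329
d = sqrt(329)
d = 18.1384
18.1384 units


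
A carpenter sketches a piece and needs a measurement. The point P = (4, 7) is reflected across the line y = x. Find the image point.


Transformation: reflection
Original point: (4, 7)
Rule for reflection over y = x: (x, y) -> (y, x)
Apply: (4, 7) -> (7, 4)
(7, 4)


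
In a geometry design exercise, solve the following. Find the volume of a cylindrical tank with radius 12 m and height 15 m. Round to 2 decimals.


Shape: cylinder
Radius r = 12 m, Height h = 15 m
Formula: V = pi * r^2 * h
r^2 = 144
V = pi * 144 * 15
V = 2160 * pi
V = 6785.84
6785.84 m^3


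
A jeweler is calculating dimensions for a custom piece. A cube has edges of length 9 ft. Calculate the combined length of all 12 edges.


Shape: cube
Side s = 9 ft
A cube has 12 edges, all equal.
Formula: total edge length = 12 * s
Total = 12 * 9
Total = 108
108 ft


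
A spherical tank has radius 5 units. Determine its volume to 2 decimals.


Shape: sphere
Radius r = 5 units
Formula: V = (4/3) * pi * r^3
r^3 = 125
(4/3) * 125 = 166.666667
V = 166.666667 * pi
V = 523.6
523.6 units^3


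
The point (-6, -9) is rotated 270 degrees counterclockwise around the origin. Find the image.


Transformation: rotation about the origin
Original point: (-6, -9)
Rule for 270 deg counterclockwise: (x, y) -> (y, -x)
Apply: (-6, -9) -> (-9, 6)
(-9, 6)


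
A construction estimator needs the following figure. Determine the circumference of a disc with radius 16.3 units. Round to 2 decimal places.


Shape: circle
Radius r = 16.3 units
Formula: C = 2 * pi * r
C = 2 * pi * 16.3
C = 32.6 * pi
C = 102.42
102.42 units


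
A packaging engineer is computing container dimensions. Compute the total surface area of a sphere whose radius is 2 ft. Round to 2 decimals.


Shape: sphere
Radius r = 2 ft
Formula: SA = 4 * pi * r^2
r^2 = 4
SA = 4 * pi * 4
SA = 16 * pi
SA = 50.27
50.27 ft^2


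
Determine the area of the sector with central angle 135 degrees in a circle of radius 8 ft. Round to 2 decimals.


Shape: circular sector
Radius r = 8 ft, Angle = 135 degrees
Formula: A = (angle/360) * pi * r^2
r^2 = 64
Fraction of circle = 135/360
A = (135/360) * pi * 64
A = 24 * pi
A = 75.4
75.4 ft^2


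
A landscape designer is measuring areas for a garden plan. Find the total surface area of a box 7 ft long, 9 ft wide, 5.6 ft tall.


Shape: rectangular prism
l = 7 ft, w = 9 ft, h = 5.6 ft
Formula: SA = 2(lw + lh + wh)
lw = 63, lh = 39.2, wh = 50.4
lw + lh + wh = 152.6
SA = 2 * 152.6
SA = 305.2
305.2 ft^2


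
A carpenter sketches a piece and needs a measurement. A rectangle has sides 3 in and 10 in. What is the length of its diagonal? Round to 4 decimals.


Shape: rectangle (diagonal via Pythagoras)
Sides: 3 in and 10 in
Formula: d = sqrt(l^2 + w^2)
l^2 = 9, w^2 = 100
l^2 + w^2 = 109
d = sqrt(109)
d = 10.4403
10.4403 in


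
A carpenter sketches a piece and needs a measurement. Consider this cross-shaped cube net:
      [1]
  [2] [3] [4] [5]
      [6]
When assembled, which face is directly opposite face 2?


Net: cross layout. Take square 3 as the base (bottom).
Fold the four squares in the horizontal row up around 3: 2 -> left, 4 -> right, 5 wraps to the top.
Fold 1 and 6 up from 3: 1 -> back, 6 -> front.
Opposite pairs are therefore: (1, 6), (2, 4), (3, 5).
Face 2 is opposite face 4.
face 4


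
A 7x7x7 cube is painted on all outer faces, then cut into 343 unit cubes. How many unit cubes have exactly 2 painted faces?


Large cube: 7 x 7 x 7, cut into unit cubes.
n = 7, so n - 2 = 5
Cubes with 2 painted faces lie along the edges, excluding corners.
A cube has 12 edges; each contributes (n - 2) = 5 such cubes.
Count = 12 * 5 = 60
60 unit cubes


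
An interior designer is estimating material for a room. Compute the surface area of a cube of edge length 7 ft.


Shape: cube
Side s = 7 ft
A cube has 6 square faces.
Formula: SA = 6 * s^2
s^2 = 49
SA = 6 * 49
SA = 294
294 ft^2


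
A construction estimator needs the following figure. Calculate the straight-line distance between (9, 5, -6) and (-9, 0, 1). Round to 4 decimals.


3D distance between two points
P1 = (9, 5, -6), P2 = (-9, 0, 1)
Formula: d = sqrt((x2-x1)^2 + (y2-y1)^2 + (z2-z1)^2)
dx = -9 - 9 = -18
dy = 0 - 5 = -5
dz = 1 - -6 = 7
dx^2 + dy^2 + dz^2 = 324 + 25 + 49 = 398
d = sqrt(398)
d = 19.9499
19.9499 units


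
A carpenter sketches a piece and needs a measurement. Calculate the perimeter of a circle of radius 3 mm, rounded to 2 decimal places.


Shape: circle
Radius r = 3 mm
Formula: C = 2 * pi * r
C = 2 * pi * 3
C = 6 * pi
C = 18.85
18.85 mm


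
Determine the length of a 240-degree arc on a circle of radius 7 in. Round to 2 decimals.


Shape: circular arc
Radius r = 7 in, Angle = 240 degrees
Formula: L = (angle/360) * 2 * pi * r
2 * pi * r = 14 * pi
L = (240/360) * 14 * pi
L = 9.333333 * pi
L = 29.32
29.32 in


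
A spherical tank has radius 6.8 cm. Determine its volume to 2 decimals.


Shape: sphere
Radius r = 6.8 cm
Formula: V = (4/3) * pi * r^3
r^3 = 314.432
(4/3) * 314.432 = 419.242667
V = 419.242667 * pi
V = 1317.09
1317.09 cm^3


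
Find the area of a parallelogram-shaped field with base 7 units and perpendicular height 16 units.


Shape: parallelogram
Base b = 7 units, Height h = 16 units
Formula: A = b * h
A = 7 * 16
A = 112
112 units^2


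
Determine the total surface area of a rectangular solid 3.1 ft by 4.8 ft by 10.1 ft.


Shape: rectangular prism
l = 3.1 ft, w = 4.8 ft, h = 10.1 ft
Formula: SA = 2(lw + lh + wh)
lw = 14.88, lh = 31.31, wh = 48.48
lw + lh + wh = 94.67
SA = 2 * 94.67
SA = 189.34
189.34 ft^2


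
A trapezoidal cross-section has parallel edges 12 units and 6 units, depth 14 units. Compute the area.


Shape: trapezoid
Parallel sides a = 12 units, b = 6 units; Height h = 14 units
Formula: A = (a + b) * h / 2
a + b = 12 + 6 = 18
A = 18 * 14 / 2
A = 252 / 2
A = 126
126 units^2


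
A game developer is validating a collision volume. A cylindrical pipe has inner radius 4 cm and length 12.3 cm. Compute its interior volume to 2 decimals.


Shape: cylinder
Radius r = 4 cm, Height h = 12.3 cm
Formula: V = pi * r^2 * h
r^2 = 16
V = pi * 16 * 12.3
V = 196.8 * pi
V = 618.27
618.27 cm^3


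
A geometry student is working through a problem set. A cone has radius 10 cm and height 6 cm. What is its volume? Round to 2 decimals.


Shape: cone
Radius r = 10 cm, Height h = 6 cm
Formula: V = (1/3) * pi * r^2 * h
r^2 = 100
pi * r^2 * h = pi * 100 * 6 = 600 * pi
V = 600 * pi / 3
V = 628.32
628.32 cm^3


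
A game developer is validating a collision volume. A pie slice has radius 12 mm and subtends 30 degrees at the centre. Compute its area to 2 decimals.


Shape: circular sector
Radius r = 12 mm, Angle = 30 degrees
Formula: A = (angle/360) * pi * r^2
r^2 = 144
Fraction of circle = 30/360
A = (30/360) * pi * 144
A = 12 * pi
A = 37.7
37.7 mm^2


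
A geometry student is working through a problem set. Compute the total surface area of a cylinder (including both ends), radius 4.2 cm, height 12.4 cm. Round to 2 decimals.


Shape: closed cylinder
Radius r = 4.2 cm, Height h = 12.4 cm
Formula: SA = 2*pi*r^2 + 2*pi*r*h = 2*pi*r*(r + h)
r + h = 16.6
2 * r * (r + h) = 2 * 4.2 * 16.6 = 139.44
SA = 139.44 * pi
SA = 438.06
438.06 cm^2


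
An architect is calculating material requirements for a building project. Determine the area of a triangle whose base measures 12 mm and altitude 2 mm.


Shape: triangle
Base b = 12 mm, Height h = 2 mm
Formula: A = (1/2) * b * h
A = 0.5 * 12 * 2
A = 0.5 * 24
A = 12
12 mm^2


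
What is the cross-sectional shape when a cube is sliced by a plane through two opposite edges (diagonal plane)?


Solid: cube
Cutting plane: through two opposite edges (diagonal plane)
Visualize the intersection of the plane with the solid's surface.
The boundary of the cut region is a rectangle.
rectangle


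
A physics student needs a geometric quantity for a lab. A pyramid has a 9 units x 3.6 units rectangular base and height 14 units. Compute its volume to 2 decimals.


Shape: rectangular pyramid
Base: 9 units x 3.6 units, Height h = 14 units
Formula: V = (1/3) * base_area * h
base_area = 9 * 3.6 = 32.4
base_area * h = 32.4 * 14 = 453.6
V = 453.6 / 3
V = 151.2
151.2 units^3


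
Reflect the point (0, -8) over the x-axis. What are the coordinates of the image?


Transformation: reflection
Original point: (0, -8)
Rule for reflection over the x-axis: (x, y) -> (x, -y)
Apply: (0, -8) -> (0, 8)
(0, 8)


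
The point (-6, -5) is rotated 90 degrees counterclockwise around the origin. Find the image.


Transformation: rotation about the origin
Original point: (-6, -5)
Rule for 90 deg counterclockwise: (x, y) -> (-y, x)
Apply: (-6, -5) -> (5, -6)
(5, -6)


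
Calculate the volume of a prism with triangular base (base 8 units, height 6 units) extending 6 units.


Shape: triangular prism
Triangle base = 8 units, triangle height = 6 units, prism length L = 6 units
Formula: V = (1/2 * b * h_tri) * L
Cross-section area = 0.5 * 8 * 6 = 24
V = 24 * 6
V = 144
144 units^3


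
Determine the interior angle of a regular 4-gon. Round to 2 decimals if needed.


Shape: regular square (4 sides)
Formula: interior angle = (n - 2) * 180 / n
(n - 2) = 2
(n - 2) * 180 = 360
angle = 360 / 4
angle = 90
90 degrees


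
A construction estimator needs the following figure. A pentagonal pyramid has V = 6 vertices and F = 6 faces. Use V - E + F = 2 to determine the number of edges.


Polyhedron: pentagonal pyramid
Euler's formula for convex polyhedra: V - E + F = 2
Given: V = 6 vertices and F = 6 faces
Solve for E:
E = V + F - 2 = 6 + 6 - 2 = 10
10 edges


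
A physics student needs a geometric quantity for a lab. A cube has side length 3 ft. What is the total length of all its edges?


Shape: cube
Side s = 3 ft
A cube has 12 edges, all equal.
Formula: total edge length = 12 * s
Total = 12 * 3
Total = 36
36 ft


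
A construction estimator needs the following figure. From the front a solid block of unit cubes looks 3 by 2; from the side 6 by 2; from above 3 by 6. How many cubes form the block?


Orthographic views of a solid rectangular block:
Front view 3 x 2 -> length = 3, height = 2
Side view 6 x 2 -> width = 6, height = 2 (consistent)
Top view 3 x 6 -> confirms length = 3, width = 6
The block is 3 x 6 x 2.
Total unit cubes = 3 * 6 * 2 = 36
36 unit cubes


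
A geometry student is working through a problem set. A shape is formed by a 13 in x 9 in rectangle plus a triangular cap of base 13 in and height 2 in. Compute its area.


Composite shape: rectangle + triangle
Rectangle area = 13 * 9 = 117
Triangle area = 0.5 * 13 * 2 = 13
Total = 117 + 13
Total = 130
130 in^2


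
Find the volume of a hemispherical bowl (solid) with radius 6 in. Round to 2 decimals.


Shape: hemisphere (half of a sphere)
Radius r = 6 in
Formula: V = (1/2) * (4/3) * pi * r^3 = (2/3) * pi * r^3
r^3 = 216
(2/3) * 216 = 144
V = 144 * pi
V = 452.39
452.39 in^3


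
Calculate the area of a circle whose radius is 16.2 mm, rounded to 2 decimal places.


Shape: circle
Radius r = 16.2 mm
Formula: A = pi * r^2
r^2 = 16.2^2 = 262.44
A = pi * 262.44
A = 824.48
824.48 mm^2


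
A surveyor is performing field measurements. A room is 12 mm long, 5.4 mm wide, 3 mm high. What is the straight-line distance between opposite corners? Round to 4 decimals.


Shape: rectangular box (space diagonal)
l = 12 mm, w = 5.4 mm, h = 3 mm
Visualize: the diagonal of the base, then a right triangle with that diagonal and the height.
Formula: d = sqrt(l^2 + w^2 + h^2)
l^2 + w^2 + h^2 = 144 + 29.16 + 9 = 182.16
d = sqrt(182.16)
d = 13.4967
13.4967 mm


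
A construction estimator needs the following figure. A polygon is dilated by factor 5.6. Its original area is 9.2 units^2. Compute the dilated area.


Linear scale factor k = 5.6
Original area = 9.2 units^2
Rule: under a linear scaling by k, areas scale by k^2.
k^2 = 5.6^2 = 31.36
New area = 9.2 * 31.36
New area = 288.512
288.512 units^2


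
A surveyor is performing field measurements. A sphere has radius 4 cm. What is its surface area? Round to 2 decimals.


Shape: sphere
Radius r = 4 cm
Formula: SA = 4 * pi * r^2
r^2 = 16
SA = 4 * pi * 16
SA = 64 * pi
SA = 201.06
201.06 cm^2


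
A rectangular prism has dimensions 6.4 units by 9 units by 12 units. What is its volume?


Shape: rectangular prism
l = 6.4 units, w = 9 units, h = 12 units
Formula: V = l * w * h
V = 6.4 * 9 * 12
V = 57.6 * 12
V = 691.2
691.2 units^3


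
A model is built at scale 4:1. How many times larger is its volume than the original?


Linear scale factor k = 4
Rule: under a linear scaling by k, volumes scale by k^3.
k^3 = 4 * 4 * 4
k^3 = 16 * 4
k^3 = 64
Volume scales by a factor of 64.
64 (dimensionless)


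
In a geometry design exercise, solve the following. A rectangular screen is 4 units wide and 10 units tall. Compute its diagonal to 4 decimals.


Shape: rectangle (diagonal via Pythagoras)
Sides: 4 units and 10 units
Formula: d = sqrt(l^2 + w^2)
l^2 = 16, w^2 = 100
l^2 + w^2 = 116
d = sqrt(116)
d = 10.7703
10.7703 units


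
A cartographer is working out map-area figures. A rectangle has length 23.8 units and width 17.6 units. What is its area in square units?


Shape: rectangle
Length l = 23.8 units, Width w = 17.6 units
Formula: A = l * w
A = 23.8 * 17.6
A = 418.88
418.88 units^2


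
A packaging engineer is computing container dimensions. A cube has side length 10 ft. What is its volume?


Shape: cube
Side s = 10 ft
Formula: V = s^3
V = 10 * 10 * 10
V = 100 * 10
V = 1000
1000 ft^3


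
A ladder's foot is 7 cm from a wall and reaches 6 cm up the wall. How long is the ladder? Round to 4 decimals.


Shape: right triangle
Legs a = 7 cm, b = 6 cm
Formula: c = sqrt(a^2 + b^2)
a^2 = 49, b^2 = 36
a^2 + b^2 = 85
c = sqrt(85)
c = 9.2195
9.2195 cm


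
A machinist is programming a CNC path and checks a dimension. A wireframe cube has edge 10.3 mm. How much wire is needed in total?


Shape: cube
Side s = 10.3 mm
A cube has 12 edges, all equal.
Formula: total edge length = 12 * s
Total = 12 * 10.3
Total = 123.6
123.6 mm


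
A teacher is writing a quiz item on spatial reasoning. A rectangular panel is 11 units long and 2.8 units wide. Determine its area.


Shape: rectangle
Length l = 11 units, Width w = 2.8 units
Formula: A = l * w
A = 11 * 2.8
A = 30.8
30.8 units^2


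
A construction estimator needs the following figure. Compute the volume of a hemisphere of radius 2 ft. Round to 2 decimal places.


Shape: hemisphere (half of a sphere)
Radius r = 2 ft
Formula: V = (1/2) * (4/3) * pi * r^3 = (2/3) * pi * r^3
r^3 = 8
(2/3) * 8 = 5.333333
V = 5.333333 * pi
V = 16.76
16.76 ft^3


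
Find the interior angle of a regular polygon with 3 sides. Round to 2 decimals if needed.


Shape: regular triangle (3 sides)
Formula: interior angle = (n - 2) * 180 / n
(n - 2) = 1
(n - 2) * 180 = 180
angle = 180 / 3
angle = 60
60 degrees


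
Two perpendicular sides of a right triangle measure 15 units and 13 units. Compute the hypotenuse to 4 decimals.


Shape: right triangle
Legs a = 15 units, b = 13 units
Formula: c = sqrt(a^2 + b^2)
a^2 = 225, b^2 = 169
a^2 + b^2 = 394
c = sqrt(394)
c = 19.8494
19.8494 units


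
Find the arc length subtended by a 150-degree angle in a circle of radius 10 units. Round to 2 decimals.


Shape: circular arc
Radius r = 10 units, Angle = 150 degrees
Formula: L = (angle/360) * 2 * pi * r
2 * pi * r = 20 * pi
L = (150/360) * 20 * pi
L = 8.333333 * pi
L = 26.18
26.18 units


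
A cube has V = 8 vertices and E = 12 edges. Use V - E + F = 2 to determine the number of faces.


Polyhedron: cube
Euler's formula for convex polyhedra: V - E + F = 2
Given: V = 8 vertices and E = 12 edges
Solve for F:
F = 2 + E - V = 2 + 12 - 8 = 6
6 faces


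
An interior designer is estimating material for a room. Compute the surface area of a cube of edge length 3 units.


Shape: cube
Side s = 3 units
A cube has 6 square faces.
Formula: SA = 6 * s^2
s^2 = 9
SA = 6 * 9
SA = 54
54 units^2


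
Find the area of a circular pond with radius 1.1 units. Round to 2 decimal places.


Shape: circle
Radius r = 1.1 units
Formula: A = pi * r^2
r^2 = 1.1^2 = 1.21
A = pi * 1.21
A = 3.8
3.8 units^2


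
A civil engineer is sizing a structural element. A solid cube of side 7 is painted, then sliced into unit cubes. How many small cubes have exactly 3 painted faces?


Large cube: 7 x 7 x 7, cut into unit cubes.
Cubes with 3 painted faces are at the corners. A cube always has 8 corners.
Count = 8
8 unit cubes


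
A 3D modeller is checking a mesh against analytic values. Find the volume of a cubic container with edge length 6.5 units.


Shape: cube
Side s = 6.5 units
Formula: V = s^3
V = 6.5 * 6.5 * 6.5
V = 42.25 * 6.5
V = 274.625
274.625 units^3


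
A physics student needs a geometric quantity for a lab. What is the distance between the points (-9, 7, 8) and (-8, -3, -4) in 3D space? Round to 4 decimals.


3D distance between two points
P1 = (-9, 7, 8), P2 = (-8, -3, -4)
Formula: d = sqrt((x2-x1)^2 + (y2-y1)^2 + (z2-z1)^2)
dx = -8 - -9 = 1
dy = -3 - 7 = -10
dz = -4 - 8 = -12
dx^2 + dy^2 + dz^2 = 1 + 100 + 144 = 245
d = sqrt(245)
d = 15.6525
15.6525 units


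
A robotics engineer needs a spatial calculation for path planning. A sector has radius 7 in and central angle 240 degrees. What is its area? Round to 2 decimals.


Shape: circular sector
Radius r = 7 in, Angle = 240 degrees
Formula: A = (angle/360) * pi * r^2
r^2 = 49
Fraction of circle = 240/360
A = (240/360) * pi * 49
A = 32.666667 * pi
A = 102.63
102.63 in^2


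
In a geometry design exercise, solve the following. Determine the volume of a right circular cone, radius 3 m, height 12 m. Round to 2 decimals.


Shape: cone
Radius r = 3 m, Height h = 12 m
Formula: V = (1/3) * pi * r^2 * h
r^2 = 9
pi * r^2 * h = pi * 9 * 12 = 108 * pi
V = 108 * pi / 3
V = 113.1
113.1 m^3


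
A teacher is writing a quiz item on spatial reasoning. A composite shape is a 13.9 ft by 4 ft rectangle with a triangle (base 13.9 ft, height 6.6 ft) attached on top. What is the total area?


Composite shape: rectangle + triangle
Rectangle area = 13.9 * 4 = 55.6
Triangle area = 0.5 * 13.9 * 6.6 = 45.87
Total = 55.6 + 45.87
Total = 101.47
101.47 ft^2


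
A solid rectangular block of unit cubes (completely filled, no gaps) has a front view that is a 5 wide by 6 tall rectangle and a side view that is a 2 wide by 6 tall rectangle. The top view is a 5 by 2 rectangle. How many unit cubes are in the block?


Orthographic views of a solid rectangular block:
Front view 5 x 6 -> length = 5, height = 6
Side view 2 x 6 -> width = 2, height = 6 (consistent)
Top view 5 x 2 -> confirms length = 5, width = 2
The block is 5 x 2 x 6.
Total unit cubes = 5 * 2 * 6 = 60
60 unit cubes


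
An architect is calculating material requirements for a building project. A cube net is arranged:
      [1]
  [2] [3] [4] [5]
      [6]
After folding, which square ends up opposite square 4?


Net: cross layout. Take square 3 as the base (bottom).
Fold the four squares in the horizontal row up around 3: 2 -> left, 4 -> right, 5 wraps to the top.
Fold 1 and 6 up from 3: 1 -> back, 6 -> front.
Opposite pairs are therefore: (1, 6), (2, 4), (3, 5).
Face 4 is opposite face 2.
face 2


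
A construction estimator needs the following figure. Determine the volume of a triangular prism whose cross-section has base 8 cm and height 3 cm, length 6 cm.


Shape: triangular prism
Triangle base = 8 cm, triangle height = 3 cm, prism length L = 6 cm
Formula: V = (1/2 * b * h_tri) * L
Cross-section area = 0.5 * 8 * 3 = 12
V = 12 * 6
V = 72
72 cm^3


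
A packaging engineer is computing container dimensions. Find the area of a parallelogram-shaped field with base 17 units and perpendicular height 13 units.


Shape: parallelogram
Base b = 17 units, Height h = 13 units
Formula: A = b * h
A = 17 * 13
A = 221
221 units^2


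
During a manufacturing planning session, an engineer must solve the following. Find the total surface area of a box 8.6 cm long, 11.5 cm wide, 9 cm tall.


Shape: rectangular prism
l = 8.6 cm, w = 11.5 cm, h = 9 cm
Formula: SA = 2(lw + lh + wh)
lw = 98.9, lh = 77.4, wh = 103.5
lw + lh + wh = 279.8
SA = 2 * 279.8
SA = 559.6
559.6 cm^2


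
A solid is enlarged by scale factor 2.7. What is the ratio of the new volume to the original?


Linear scale factor k = 2.7
Rule: under a linear scaling by k, volumes scale by k^3.
k^3 = 2.7 * 2.7 * 2.7
k^3 = 7.29 * 2.7
k^3 = 19.683
Volume scales by a factor of 19.683.
19.683 (dimensionless)


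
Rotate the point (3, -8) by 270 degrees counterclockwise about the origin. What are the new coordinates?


Transformation: rotation about the origin
Original point: (3, -8)
Rule for 270 deg counterclockwise: (x, y) -> (y, -x)
Apply: (3, -8) -> (-8, -3)
(-8, -3)


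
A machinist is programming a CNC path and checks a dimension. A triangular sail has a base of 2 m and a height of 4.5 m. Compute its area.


Shape: triangle
Base b = 2 m, Height h = 4.5 m
Formula: A = (1/2) * b * h
A = 0.5 * 2 * 4.5
A = 0.5 * 9
A = 4.5
4.5 m^2


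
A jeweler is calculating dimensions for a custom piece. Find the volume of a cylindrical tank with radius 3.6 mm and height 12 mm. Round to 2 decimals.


Shape: cylinder
Radius r = 3.6 mm, Height h = 12 mm
Formula: V = pi * r^2 * h
r^2 = 12.96
V = pi * 12.96 * 12
V = 155.52 * pi
V = 488.58
488.58 mm^3


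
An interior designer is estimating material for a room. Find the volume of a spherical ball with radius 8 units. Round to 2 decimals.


Shape: sphere
Radius r = 8 units
Formula: V = (4/3) * pi * r^3
r^3 = 512
(4/3) * 512 = 682.666667
V = 682.666667 * pi
V = 2144.66
2144.66 units^3


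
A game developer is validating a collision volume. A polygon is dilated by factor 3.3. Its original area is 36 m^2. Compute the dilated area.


Linear scale factor k = 3.3
Original area = 36 m^2
Rule: under a linear scaling by k, areas scale by k^2.
k^2 = 3.3^2 = 10.89
New area = 36 * 10.89
New area = 392.04
392.04 m^2


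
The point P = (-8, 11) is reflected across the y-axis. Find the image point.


Transformation: reflection
Original point: (-8, 11)
Rule for reflection over the y-axis: (x, y) -> (-x, y)
Apply: (-8, 11) -> (8, 11)
(8, 11)


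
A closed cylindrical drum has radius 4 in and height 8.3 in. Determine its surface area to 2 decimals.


Shape: closed cylinder
Radius r = 4 in, Height h = 8.3 in
Formula: SA = 2*pi*r^2 + 2*pi*r*h = 2*pi*r*(r + h)
r + h = 12.3
2 * r * (r + h) = 2 * 4 * 12.3 = 98.4
SA = 98.4 * pi
SA = 309.13
309.13 in^2


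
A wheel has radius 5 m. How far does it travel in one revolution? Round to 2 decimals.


Shape: circle
Radius r = 5 m
Formula: C = 2 * pi * r
C = 2 * pi * 5
C = 10 * pi
C = 31.42
31.42 m


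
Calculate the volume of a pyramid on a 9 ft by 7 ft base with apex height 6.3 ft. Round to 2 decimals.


Shape: rectangular pyramid
Base: 9 ft x 7 ft, Height h = 6.3 ft
Formula: V = (1/3) * base_area * h
base_area = 9 * 7 = 63
base_area * h = 63 * 6.3 = 396.9
V = 396.9 / 3
V = 132.3
132.3 ft^3


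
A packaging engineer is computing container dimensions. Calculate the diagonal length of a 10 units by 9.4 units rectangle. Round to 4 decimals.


Shape: rectangle (diagonal via Pythagoras)
Sides: 10 units and 9.4 units
Formula: d = sqrt(l^2 + w^2)
l^2 = 100, w^2 = 88.36
l^2 + w^2 = 188.36
d = sqrt(188.36)
d = 13.7244
13.7244 units


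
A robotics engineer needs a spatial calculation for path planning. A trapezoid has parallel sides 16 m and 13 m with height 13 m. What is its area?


Shape: trapezoid
Parallel sides a = 16 m, b = 13 m; Height h = 13 m
Formula: A = (a + b) * h / 2
a + b = 16 + 13 = 29
A = 29 * 13 / 2
A = 377 / 2
A = 188.5
188.5 m^2


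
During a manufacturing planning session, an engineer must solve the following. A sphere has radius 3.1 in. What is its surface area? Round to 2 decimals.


Shape: sphere
Radius r = 3.1 in
Formula: SA = 4 * pi * r^2
r^2 = 9.61
SA = 4 * pi * 9.61
SA = 38.44 * pi
SA = 120.76
120.76 in^2


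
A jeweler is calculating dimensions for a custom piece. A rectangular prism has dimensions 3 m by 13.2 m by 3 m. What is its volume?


Shape: rectangular prism
l = 3 m, w = 13.2 m, h = 3 m
Formula: V = l * w * h
V = 3 * 13.2 * 3
V = 39.6 * 3
V = 118.8
118.8 m^3


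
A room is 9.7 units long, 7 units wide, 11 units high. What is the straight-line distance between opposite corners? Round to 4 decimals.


Shape: rectangular box (space diagonal)
l = 9.7 units, w = 7 units, h = 11 units
Visualize: the diagonal of the base, then a right triangle with that diagonal and the height.
Formula: d = sqrt(l^2 + w^2 + h^2)
l^2 + w^2 + h^2 = 94.09 + 49 + 121 = 264.09
d = sqrt(264.09)
d = 16.2508
16.2508 units


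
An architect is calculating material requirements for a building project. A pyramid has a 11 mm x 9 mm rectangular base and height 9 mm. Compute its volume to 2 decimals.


Shape: rectangular pyramid
Base: 11 mm x 9 mm, Height h = 9 mm
Formula: V = (1/3) * base_area * h
base_area = 11 * 9 = 99
base_area * h = 99 * 9 = 891
V = 891 / 3
V = 297
297 mm^3


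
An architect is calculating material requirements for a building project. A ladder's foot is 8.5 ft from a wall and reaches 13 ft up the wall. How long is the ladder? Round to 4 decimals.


Shape: right triangle
Legs a = 8.5 ft, b = 13 ft
Formula: c = sqrt(a^2 + b^2)
a^2 = 72.25, b^2 = 169
a^2 + b^2 = 241.25
c = sqrt(241.25)
c = 15.5322
15.5322 ft


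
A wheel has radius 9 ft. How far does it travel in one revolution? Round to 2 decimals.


Shape: circle
Radius r = 9 ft
Formula: C = 2 * pi * r
C = 2 * pi * 9
C = 18 * pi
C = 56.55
56.55 ft


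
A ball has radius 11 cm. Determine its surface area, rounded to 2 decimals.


Shape: sphere
Radius r = 11 cm
Formula: SA = 4 * pi * r^2
r^2 = 121
SA = 4 * pi * 121
SA = 484 * pi
SA = 1520.53
1520.53 cm^2


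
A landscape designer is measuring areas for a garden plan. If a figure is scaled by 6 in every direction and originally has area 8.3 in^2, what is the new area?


Linear scale factor k = 6
Original area = 8.3 in^2
Rule: under a linear scaling by k, areas scale by k^2.
k^2 = 6^2 = 36
New area = 8.3 * 36
New area = 298.8
298.8 in^2


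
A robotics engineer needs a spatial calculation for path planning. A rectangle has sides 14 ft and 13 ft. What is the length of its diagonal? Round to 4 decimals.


Shape: rectangle (diagonal via Pythagoras)
Sides: 14 ft and 13 ft
Formula: d = sqrt(l^2 + w^2)
l^2 = 196, w^2 = 169
l^2 + w^2 = 365
d = sqrt(365)
d = 19.105
19.105 ft


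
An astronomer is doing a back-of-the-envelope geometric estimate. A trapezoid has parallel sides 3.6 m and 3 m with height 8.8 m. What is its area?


Shape: trapezoid
Parallel sides a = 3.6 m, b = 3 m; Height h = 8.8 m
Formula: A = (a + b) * h / 2
a + b = 3.6 + 3 = 6.6
A = 6.6 * 8.8 / 2
A = 58.08 / 2
A = 29.04
29.04 m^2


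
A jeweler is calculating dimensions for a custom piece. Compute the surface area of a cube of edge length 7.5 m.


Shape: cube
Side s = 7.5 m
A cube has 6 square faces.
Formula: SA = 6 * s^2
s^2 = 56.25
SA = 6 * 56.25
SA = 337.5
337.5 m^2


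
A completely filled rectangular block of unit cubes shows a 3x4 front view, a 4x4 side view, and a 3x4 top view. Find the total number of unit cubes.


Orthographic views of a solid rectangular block:
Front view 3 x 4 -> length = 3, height = 4
Side view 4 x 4 -> width = 4, height = 4 (consistent)
Top view 3 x 4 -> confirms length = 3, width = 4
The block is 3 x 4 x 4.
Total unit cubes = 3 * 4 * 4 = 48
48 unit cubes


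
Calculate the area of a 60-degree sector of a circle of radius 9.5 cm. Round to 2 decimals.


Shape: circular sector
Radius r = 9.5 cm, Angle = 60 degrees
Formula: A = (angle/360) * pi * r^2
r^2 = 90.25
Fraction of circle = 60/360
A = (60/360) * pi * 90.25
A = 15.041667 * pi
A = 47.25
47.25 cm^2


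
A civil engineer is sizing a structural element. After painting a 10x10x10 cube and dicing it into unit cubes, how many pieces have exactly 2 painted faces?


Large cube: 10 x 10 x 10, cut into unit cubes.
n = 10, so n - 2 = 8
Cubes with 2 painted faces lie along the edges, excluding corners.
A cube has 12 edges; each contributes (n - 2) = 8 such cubes.
Count = 12 * 8 = 96
96 unit cubes


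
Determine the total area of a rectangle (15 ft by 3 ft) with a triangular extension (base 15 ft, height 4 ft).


Composite shape: rectangle + triangle
Rectangle area = 15 * 3 = 45
Triangle area = 0.5 * 15 * 4 = 30
Total = 45 + 30
Total = 75
75 ft^2


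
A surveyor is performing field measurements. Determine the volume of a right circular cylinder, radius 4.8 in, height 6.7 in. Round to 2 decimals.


Shape: cylinder
Radius r = 4.8 in, Height h = 6.7 in
Formula: V = pi * r^2 * h
r^2 = 23.04
V = pi * 23.04 * 6.7
V = 154.368 * pi
V = 484.96
484.96 in^3


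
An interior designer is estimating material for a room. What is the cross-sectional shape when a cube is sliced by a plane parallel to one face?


Solid: cube
Cutting plane: parallel to one face
Visualize the intersection of the plane with the solid's surface.
The boundary of the cut region is a square.
square


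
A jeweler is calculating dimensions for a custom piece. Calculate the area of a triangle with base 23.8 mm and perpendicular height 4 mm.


Shape: triangle
Base b = 23.8 mm, Height h = 4 mm
Formula: A = (1/2) * b * h
A = 0.5 * 23.8 * 4
A = 0.5 * 95.2
A = 47.6
47.6 mm^2


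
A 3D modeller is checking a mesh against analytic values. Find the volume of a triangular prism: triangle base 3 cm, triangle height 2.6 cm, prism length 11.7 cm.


Shape: triangular prism
Triangle base = 3 cm, triangle height = 2.6 cm, prism length L = 11.7 cm
Formula: V = (1/2 * b * h_tri) * L
Cross-section area = 0.5 * 3 * 2.6 = 3.9
V = 3.9 * 11.7
V = 45.63
45.63 cm^3


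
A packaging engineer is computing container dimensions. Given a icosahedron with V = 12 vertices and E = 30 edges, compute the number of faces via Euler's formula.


Polyhedron: icosahedron
Euler's formula for convex polyhedra: V - E + F = 2
Given: V = 12 vertices and E = 30 edges
Solve for F:
F = 2 + E - V = 2 + 30 - 12 = 20
20 faces


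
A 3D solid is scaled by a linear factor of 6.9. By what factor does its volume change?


Linear scale factor k = 6.9
Rule: under a linear scaling by k, volumes scale by k^3.
k^3 = 6.9 * 6.9 * 6.9
k^3 = 47.61 * 6.9
k^3 = 328.509
Volume scales by a factor of 328.509.
328.509 (dimensionless)


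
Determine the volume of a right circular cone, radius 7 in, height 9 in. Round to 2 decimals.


Shape: cone
Radius r = 7 in, Height h = 9 in
Formula: V = (1/3) * pi * r^2 * h
r^2 = 49
pi * r^2 * h = pi * 49 * 9 = 441 * pi
V = 441 * pi / 3
V = 461.81
461.81 in^3
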